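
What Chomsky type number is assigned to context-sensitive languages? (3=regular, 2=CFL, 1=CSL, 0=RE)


Chomsky hierarchy levels:
  Type 3: Regular (DFA/NFA/regex)
  Type 2: Context-free (PDA)
  Type 1: Context-sensitive
  Type 0: Recursively enumerable (TM)
'context-sensitive' corresponds to Type 1

1


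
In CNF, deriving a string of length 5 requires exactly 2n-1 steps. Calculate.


Chomsky Normal Form derivation:
String length n = 5
Each step either:
  - Splits a nonterminal into two (n-1 such steps)
  - Converts a nonterminal to terminal (n such steps)
Total = (n-1) + n = 2n - 1
= 2(5) - 1
= 10 - 1
= 9

9


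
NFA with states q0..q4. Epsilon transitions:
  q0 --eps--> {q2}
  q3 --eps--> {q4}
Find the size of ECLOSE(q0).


Starting from q0
Initialize closure = {q0}
Follow epsilon from q0 -> add q2
Final closure: {q0, q2}
Size = 2

2


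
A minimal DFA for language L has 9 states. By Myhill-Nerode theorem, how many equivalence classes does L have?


Myhill-Nerode theorem:
Number of equivalence classes = number of states in minimal DFA
Minimal DFA states = 9
Therefore equivalence classes = 9

9


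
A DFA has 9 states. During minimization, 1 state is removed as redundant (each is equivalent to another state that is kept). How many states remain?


Original DFA: 9 states
Redundant states removed: 1
Minimized states = original - removed
= 9 - 1
= 8

8


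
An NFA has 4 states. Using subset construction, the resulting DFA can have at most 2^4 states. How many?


NFA has 4 states
Subset construction: each DFA state = subset of NFA states
Maximum subsets = 2^4
2^4 = 16

16


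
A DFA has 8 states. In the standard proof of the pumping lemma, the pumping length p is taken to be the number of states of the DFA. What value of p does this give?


Pumping lemma for regular languages (standard proof):
Take p = |Q|, the number of DFA states.
Any string of length >= |Q| passes through |Q|+1 states while reading its first |Q| symbols,
so by pigeonhole some state repeats, giving the loop that can be pumped.
Here |Q| = 8
Therefore the proof uses p = 8

8


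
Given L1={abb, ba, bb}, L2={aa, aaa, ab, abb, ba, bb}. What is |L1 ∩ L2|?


L1 = {abb, ba, bb}
L2 = {aa, aaa, ab, abb, ba, bb}
Checking each string in L1 against L2:
  'abb': in L2? Yes
  'ba': in L2? Yes
  'bb': in L2? Yes
Intersection = {abb, ba, bb}
|L1 ∩ L2| = 3

3


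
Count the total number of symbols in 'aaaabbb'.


String: 'aaaabbb'
Counting characters:
  'a' appears 4 time(s)
  'b' appears 3 time(s)
Total length = 4 + 3 = 7

7


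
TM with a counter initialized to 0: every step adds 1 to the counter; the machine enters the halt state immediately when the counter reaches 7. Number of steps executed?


Counter starts at 0. Counting sequence:
  Step 1: counter = 1
  Step 2: counter = 2
  Step 3: counter = 3
  Step 4: counter = 4
  Step 5: counter = 5
  Step 6: counter = 6
  Step 7: counter = 7
Counter reached 7 -> halt
Total steps = 7

7


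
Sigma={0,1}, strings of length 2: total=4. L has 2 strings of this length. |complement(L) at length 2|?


Alphabet: {0,1}
String length: 2
Total strings of length 2 = 2^2 = 4
Strings in L = 2
Complement = total - |L|
= 4 - 2
= 2

2


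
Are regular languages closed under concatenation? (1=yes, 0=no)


Regular languages are closed under all standard operations:
- Union: Yes (product construction)
- Intersection: Yes (product construction)
- Complement: Yes (swap accept/reject)
- Concatenation: Yes (NFA construction)
Operation: concatenation -> Closed

1


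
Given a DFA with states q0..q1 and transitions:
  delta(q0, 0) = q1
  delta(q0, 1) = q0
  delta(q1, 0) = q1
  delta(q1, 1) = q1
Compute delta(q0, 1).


Looking up transition function:
delta(q0, 1) in the table
Row: q0, Column: 1
Result: q0

q0


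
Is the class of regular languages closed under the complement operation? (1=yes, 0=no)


Regular languages are closed under:
- Union (DFA product construction)
- Intersection (DFA product construction)
- Complement (swap accept/reject states)
- Concatenation (NFA construction)
- Kleene star (NFA construction)
complement is in this list
Therefore: closed

1


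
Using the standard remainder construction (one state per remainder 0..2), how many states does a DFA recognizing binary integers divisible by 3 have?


Divisibility by 3 is tracked via the remainder mod 3: 0, 1, ..., 2
The construction assigns one state to each remainder
Number of remainders = 3

3


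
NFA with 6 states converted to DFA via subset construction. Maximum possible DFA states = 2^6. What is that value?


NFA has 6 states
Subset construction: each DFA state = subset of NFA states
Maximum subsets = 2^6
2^6 = 64

64


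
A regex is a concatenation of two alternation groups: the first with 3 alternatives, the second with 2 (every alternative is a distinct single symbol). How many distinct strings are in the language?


First group: 3 alternatives
Second group: 2 alternatives
Concatenation: each choice from group 1 pairs with each from group 2
Total = 3 x 2 = 6

6


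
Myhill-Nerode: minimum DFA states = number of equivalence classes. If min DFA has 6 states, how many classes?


Myhill-Nerode theorem:
Number of equivalence classes = number of states in minimal DFA
Minimal DFA states = 6
Therefore equivalence classes = 6

6


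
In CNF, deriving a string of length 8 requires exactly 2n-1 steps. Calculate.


Chomsky Normal Form derivation:
String length n = 8
Each step either:
  - Splits a nonterminal into two (n-1 such steps)
  - Converts a nonterminal to terminal (n such steps)
Total = (n-1) + n = 2n - 1
= 2(8) - 1
= 16 - 1
= 15

15


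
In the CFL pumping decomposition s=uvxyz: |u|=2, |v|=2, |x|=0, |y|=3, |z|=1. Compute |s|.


|s| = |u| + |v| + |x| + |y| + |z|
= 2 + 2 + 0 + 3 + 1
= 4 + 0 + 4
= 4 + 4
= 8

8


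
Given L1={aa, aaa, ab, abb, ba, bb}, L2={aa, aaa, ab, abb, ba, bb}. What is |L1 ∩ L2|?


L1 = {aa, aaa, ab, abb, ba, bb}
L2 = {aa, aaa, ab, abb, ba, bb}
Checking each string in L1 against L2:
  'aa': in L2? Yes
  'aaa': in L2? Yes
  'ab': in L2? Yes
  'abb': in L2? Yes
  'ba': in L2? Yes
  'bb': in L2? Yes
Intersection = {aa, aaa, ab, abb, ba, bb}
|L1 ∩ L2| = 6

6


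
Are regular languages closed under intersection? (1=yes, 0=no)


Regular languages are closed under:
- Union (DFA product construction)
- Intersection (DFA product construction)
- Complement (swap accept/reject states)
- Concatenation (NFA construction)
- Kleene star (NFA construction)
intersection is in this list
Therefore: closed

1


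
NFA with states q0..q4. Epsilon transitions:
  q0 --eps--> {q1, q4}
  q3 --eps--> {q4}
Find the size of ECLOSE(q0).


Starting from q0
Initialize closure = {q0}
Follow epsilon from q0 -> add q1
Follow epsilon from q0 -> add q4
Final closure: {q0, q1, q4}
Size = 3

3


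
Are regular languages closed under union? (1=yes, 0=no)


Regular languages are closed under all standard operations:
- Union: Yes (product construction)
- Intersection: Yes (product construction)
- Complement: Yes (swap accept/reject)
- Concatenation: Yes (NFA construction)
Operation: union -> Closed

1


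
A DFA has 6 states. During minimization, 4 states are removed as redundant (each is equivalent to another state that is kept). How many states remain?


Original DFA: 6 states
Redundant states removed: 4
Minimized states = original - removed
= 6 - 4
= 2

2


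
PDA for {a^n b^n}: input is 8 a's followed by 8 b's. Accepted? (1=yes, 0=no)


Language requires equal numbers of a's and b's
PDA pushes for each 'a', pops for each 'b'
Number of a's = 8
Number of b's = 8
8 == 8 -> Accept

1


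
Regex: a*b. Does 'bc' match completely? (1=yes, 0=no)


Pattern: a*b
String: 'bc'
Pattern requires: zero or more 'a's followed by exactly one 'b'
Found 0 leading 'a's
Remaining: 'bc'
Remaining is not 'b' -> no match
Result: 0

0


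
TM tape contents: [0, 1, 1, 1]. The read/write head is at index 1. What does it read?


Tape: [0, 1, 1, 1]
Positions: 0 1 2 3
Values:    0 1 1 1
Head at position 1
tape[1] = 1

1


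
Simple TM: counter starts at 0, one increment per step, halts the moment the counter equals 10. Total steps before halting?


Counter starts at 0. Counting sequence:
  Step 1: counter = 1
  Step 2: counter = 2
  Step 3: counter = 3
  Step 4: counter = 4
  Step 5: counter = 5
  Step 6: counter = 6
  ...
  Step 10: counter = 10
Counter reached 10 -> halt
Total steps = 10

10


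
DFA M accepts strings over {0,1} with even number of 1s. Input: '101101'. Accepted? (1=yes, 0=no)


DFA has 2 states: q_even (start, accept=yes) and q_odd
Processing string '101101' character by character:
  Position 0: read '1', 1-count=1 -> q_odd
  Position 1: read '0', 1-count=1 -> q_odd (no change)
  Position 2: read '1', 1-count=2 -> q_even
  Position 3: read '1', 1-count=3 -> q_odd
  Position 4: read '0', 1-count=3 -> q_odd (no change)
  Position 5: read '1', 1-count=4 -> q_even
Final state: q_even, total 1s = 4 (even); the DFA requires an even count -> accept

1


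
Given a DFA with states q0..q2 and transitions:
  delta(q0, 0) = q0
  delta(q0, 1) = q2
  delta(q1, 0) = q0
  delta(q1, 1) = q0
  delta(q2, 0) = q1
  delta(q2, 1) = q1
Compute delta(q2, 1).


Looking up transition function:
delta(q2, 1) in the table
Row: q2, Column: 1
Result: q1

q1


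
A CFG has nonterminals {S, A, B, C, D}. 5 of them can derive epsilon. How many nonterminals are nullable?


Nonterminals: {S, A, B, C, D}
A nonterminal is nullable if it can derive epsilon
Counting nullable nonterminals: 5
Total nullable = 5

5


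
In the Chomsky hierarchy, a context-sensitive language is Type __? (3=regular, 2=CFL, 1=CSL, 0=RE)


Chomsky hierarchy levels:
  Type 3: Regular (DFA/NFA/regex)
  Type 2: Context-free (PDA)
  Type 1: Context-sensitive
  Type 0: Recursively enumerable (TM)
'context-sensitive' corresponds to Type 1

1


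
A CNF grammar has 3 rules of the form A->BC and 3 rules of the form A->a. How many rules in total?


CNF allows two rule forms:
  A -> BC (binary): 3 rules
  A -> a (terminal): 3 rules
Total = 3 + 3 = 6

6


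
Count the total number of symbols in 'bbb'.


String: 'bbb'
Counting characters:
  'b' appears 3 time(s)
Total length = 0 + 3 = 3

3


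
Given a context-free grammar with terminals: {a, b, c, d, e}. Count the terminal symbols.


Terminal symbols: a, b, c, d, e
Counting each: a (#1), b (#2), c (#3), d (#4), e (#5)
Total = 5

5


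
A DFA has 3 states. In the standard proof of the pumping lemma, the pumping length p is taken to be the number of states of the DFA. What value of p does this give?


Pumping lemma for regular languages (standard proof):
Take p = |Q|, the number of DFA states.
Any string of length >= |Q| passes through |Q|+1 states while reading its first |Q| symbols,
so by pigeonhole some state repeats, giving the loop that can be pumped.
Here |Q| = 3
Therefore the proof uses p = 3

3


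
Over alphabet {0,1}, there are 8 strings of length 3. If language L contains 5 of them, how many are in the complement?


Alphabet: {0,1}
String length: 3
Total strings of length 3 = 2^3 = 8
Strings in L = 5
Complement = total - |L|
= 8 - 5
= 3

3


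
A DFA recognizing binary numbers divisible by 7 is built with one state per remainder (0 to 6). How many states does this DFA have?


Divisibility by 7 is tracked via the remainder mod 7: 0, 1, ..., 6
The construction assigns one state to each remainder
Number of remainders = 7

7


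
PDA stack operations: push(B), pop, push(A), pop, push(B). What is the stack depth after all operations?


Tracing stack operations:
  push(B) -> stack = [B], depth=1
  pop -> removed B, stack = [], depth=0
  push(A) -> stack = [A], depth=1
  pop -> removed A, stack = [], depth=0
  push(B) -> stack = [B], depth=1
Final depth = 1

1


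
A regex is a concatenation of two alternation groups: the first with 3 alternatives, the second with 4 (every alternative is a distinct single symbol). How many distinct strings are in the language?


First group: 3 alternatives
Second group: 4 alternatives
Concatenation: each choice from group 1 pairs with each from group 2
Total = 3 x 4 = 12

12


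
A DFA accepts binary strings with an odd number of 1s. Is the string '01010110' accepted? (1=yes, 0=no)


DFA has 2 states: q_even (start, accept=no) and q_odd
Processing string '01010110' character by character:
  Position 0: read '0', 1-count=0 -> q_even (no change)
  Position 1: read '1', 1-count=1 -> q_odd
  Position 2: read '0', 1-count=1 -> q_odd (no change)
  Position 3: read '1', 1-count=2 -> q_even
  Position 4: read '0', 1-count=2 -> q_even (no change)
  Position 5: read '1', 1-count=3 -> q_odd
  Position 6: read '1', 1-count=4 -> q_even
  Position 7: read '0', 1-count=4 -> q_even (no change)
Final state: q_even, total 1s = 4 (even); the DFA requires an odd count -> reject

0


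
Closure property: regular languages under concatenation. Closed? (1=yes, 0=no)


Regular languages are closed under:
- Union (DFA product construction)
- Intersection (DFA product construction)
- Complement (swap accept/reject states)
- Concatenation (NFA construction)
- Kleene star (NFA construction)
concatenation is in this list
Therefore: closed

1


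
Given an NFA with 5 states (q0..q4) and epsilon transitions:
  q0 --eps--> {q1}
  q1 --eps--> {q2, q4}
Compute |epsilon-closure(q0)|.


Starting from q0
Initialize closure = {q0}
Follow epsilon from q0 -> add q1
Follow epsilon from q1 -> add q2
Follow epsilon from q1 -> add q4
Final closure: {q0, q1, q2, q4}
Size = 4

4


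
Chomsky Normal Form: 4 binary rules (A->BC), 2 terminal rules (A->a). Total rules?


CNF allows two rule forms:
  A -> BC (binary): 4 rules
  A -> a (terminal): 2 rules
Total = 4 + 2 = 6

6


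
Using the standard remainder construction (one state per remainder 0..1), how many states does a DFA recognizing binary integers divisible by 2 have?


Divisibility by 2 is tracked via the remainder mod 2: 0, 1, ..., 1
The construction assigns one state to each remainder
Number of remainders = 2

2


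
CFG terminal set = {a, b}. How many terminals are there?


Terminal symbols: a, b
Counting each: a (#1), b (#2)
Total = 2

2


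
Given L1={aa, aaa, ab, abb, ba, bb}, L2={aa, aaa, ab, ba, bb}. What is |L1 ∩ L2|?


L1 = {aa, aaa, ab, abb, ba, bb}
L2 = {aa, aaa, ab, ba, bb}
Checking each string in L1 against L2:
  'aa': in L2? Yes
  'aaa': in L2? Yes
  'ab': in L2? Yes
  'abb': in L2? No
  'ba': in L2? Yes
  'bb': in L2? Yes
Intersection = {aa, aaa, ab, ba, bb}
|L1 ∩ L2| = 5

5


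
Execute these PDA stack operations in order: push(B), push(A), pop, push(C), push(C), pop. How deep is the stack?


Tracing stack operations:
  push(B) -> stack = [B], depth=1
  push(A) -> stack = [B,A], depth=2
  pop -> removed A, stack = [B], depth=1
  push(C) -> stack = [B,C], depth=2
  push(C) -> stack = [B,C,C], depth=3
  pop -> removed C, stack = [B,C], depth=2
Final depth = 2

2


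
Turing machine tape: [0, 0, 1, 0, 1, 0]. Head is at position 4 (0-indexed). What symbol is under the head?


Tape: [0, 0, 1, 0, 1, 0]
Positions: 0 1 2 3 4 5
Values:    0 0 1 0 1 0
Head at position 4
tape[4] = 1

1


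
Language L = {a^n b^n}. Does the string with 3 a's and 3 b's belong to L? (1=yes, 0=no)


Language requires equal numbers of a's and b's
PDA pushes for each 'a', pops for each 'b'
Number of a's = 3
Number of b's = 3
3 == 3 -> Accept

1


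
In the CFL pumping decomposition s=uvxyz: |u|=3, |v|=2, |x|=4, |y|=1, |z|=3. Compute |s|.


|s| = |u| + |v| + |x| + |y| + |z|
= 3 + 2 + 4 + 1 + 3
= 5 + 4 + 4
= 9 + 4
= 13

13


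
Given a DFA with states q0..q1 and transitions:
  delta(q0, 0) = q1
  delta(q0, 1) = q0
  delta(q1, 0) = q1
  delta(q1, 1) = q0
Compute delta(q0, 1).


Looking up transition function:
delta(q0, 1) in the table
Row: q0, Column: 1
Result: q0

q0


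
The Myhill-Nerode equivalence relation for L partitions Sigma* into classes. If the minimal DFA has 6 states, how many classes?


Myhill-Nerode theorem:
Number of equivalence classes = number of states in minimal DFA
Minimal DFA states = 6
Therefore equivalence classes = 6

6


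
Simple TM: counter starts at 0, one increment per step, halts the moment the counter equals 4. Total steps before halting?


Counter starts at 0. Counting sequence:
  Step 1: counter = 1
  Step 2: counter = 2
  Step 3: counter = 3
  Step 4: counter = 4
Counter reached 4 -> halt
Total steps = 4

4


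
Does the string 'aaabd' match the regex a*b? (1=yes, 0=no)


Pattern: a*b
String: 'aaabd'
Pattern requires: zero or more 'a's followed by exactly one 'b'
Found 3 leading 'a's
Remaining: 'bd'
Remaining is not 'b' -> no match
Result: 0

0


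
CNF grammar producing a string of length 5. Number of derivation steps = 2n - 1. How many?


Chomsky Normal Form derivation:
String length n = 5
Each step either:
  - Splits a nonterminal into two (n-1 such steps)
  - Converts a nonterminal to terminal (n such steps)
Total = (n-1) + n = 2n - 1
= 2(5) - 1
= 10 - 1
= 9

9


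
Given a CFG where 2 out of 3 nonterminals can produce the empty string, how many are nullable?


Nonterminals: {S, A, B}
A nonterminal is nullable if it can derive epsilon
Counting nullable nonterminals: 2
Total nullable = 2

2


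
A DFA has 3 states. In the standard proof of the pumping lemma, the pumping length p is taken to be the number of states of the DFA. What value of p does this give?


Pumping lemma for regular languages (standard proof):
Take p = |Q|, the number of DFA states.
Any string of length >= |Q| passes through |Q|+1 states while reading its first |Q| symbols,
so by pigeonhole some state repeats, giving the loop that can be pumped.
Here |Q| = 3
Therefore the proof uses p = 3

3


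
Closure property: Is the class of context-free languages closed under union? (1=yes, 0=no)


CFL closure properties:
  Closed under: union, concatenation, Kleene star
  NOT closed under: intersection, complement
Operation 'union' is in closed list -> Yes (closed)

1


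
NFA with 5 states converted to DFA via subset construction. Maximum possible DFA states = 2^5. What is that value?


NFA has 5 states
Subset construction: each DFA state = subset of NFA states
Maximum subsets = 2^5
2^5 = 32

32


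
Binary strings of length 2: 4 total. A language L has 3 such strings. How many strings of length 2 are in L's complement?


Alphabet: {0,1}
String length: 2
Total strings of length 2 = 2^2 = 4
Strings in L = 3
Complement = total - |L|
= 4 - 3
= 1

1


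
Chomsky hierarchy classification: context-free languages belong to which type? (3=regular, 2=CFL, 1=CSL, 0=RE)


Chomsky hierarchy levels:
  Type 3: Regular (DFA/NFA/regex)
  Type 2: Context-free (PDA)
  Type 1: Context-sensitive
  Type 0: Recursively enumerable (TM)
'context-free' corresponds to Type 2

2


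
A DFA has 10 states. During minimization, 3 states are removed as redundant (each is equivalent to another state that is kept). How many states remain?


Original DFA: 10 states
Redundant states removed: 3
Minimized states = original - removed
= 10 - 3
= 7

7


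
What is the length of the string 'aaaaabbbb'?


String: 'aaaaabbbb'
Counting characters:
  'a' appears 5 time(s)
  'b' appears 4 time(s)
Total length = 5 + 4 = 9

9


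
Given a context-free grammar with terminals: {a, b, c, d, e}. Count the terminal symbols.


Terminal symbols: a, b, c, d, e
Counting each: a (#1), b (#2), c (#3), d (#4), e (#5)
Total = 5

5


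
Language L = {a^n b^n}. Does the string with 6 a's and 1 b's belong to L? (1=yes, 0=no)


Language requires equal numbers of a's and b's
PDA pushes for each 'a', pops for each 'b'
Number of a's = 6
Number of b's = 1
6 != 1 -> Reject

0


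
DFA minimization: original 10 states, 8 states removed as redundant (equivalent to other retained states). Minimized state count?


Original DFA: 10 states
Redundant states removed: 8
Minimized states = original - removed
= 10 - 8
= 2

2


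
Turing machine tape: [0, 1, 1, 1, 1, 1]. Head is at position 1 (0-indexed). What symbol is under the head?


Tape: [0, 1, 1, 1, 1, 1]
Positions: 0 1 2 3 4 5
Values:    0 1 1 1 1 1
Head at position 1
tape[1] = 1

1


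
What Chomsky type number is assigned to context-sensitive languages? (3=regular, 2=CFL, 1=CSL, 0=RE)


Chomsky hierarchy levels:
  Type 3: Regular (DFA/NFA/regex)
  Type 2: Context-free (PDA)
  Type 1: Context-sensitive
  Type 0: Recursively enumerable (TM)
'context-sensitive' corresponds to Type 1

1


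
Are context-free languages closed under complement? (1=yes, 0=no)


CFL closure properties:
  Closed under: union, concatenation, Kleene star
  NOT closed under: intersection, complement
Operation 'complement' is in not-closed list -> No (not closed)

0


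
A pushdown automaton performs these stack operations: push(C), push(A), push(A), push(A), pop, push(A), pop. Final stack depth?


Tracing stack operations:
  push(C) -> stack = [C], depth=1
  push(A) -> stack = [C,A], depth=2
  push(A) -> stack = [C,A,A], depth=3
  push(A) -> stack = [C,A,A,A], depth=4
  pop -> removed A, stack = [C,A,A], depth=3
  push(A) -> stack = [C,A,A,A], depth=4
  pop -> removed A, stack = [C,A,A], depth=3
Final depth = 3

3


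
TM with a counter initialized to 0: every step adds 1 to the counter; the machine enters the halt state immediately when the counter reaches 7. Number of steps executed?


Counter starts at 0. Counting sequence:
  Step 1: counter = 1
  Step 2: counter = 2
  Step 3: counter = 3
  Step 4: counter = 4
  Step 5: counter = 5
  Step 6: counter = 6
  Step 7: counter = 7
Counter reached 7 -> halt
Total steps = 7

7


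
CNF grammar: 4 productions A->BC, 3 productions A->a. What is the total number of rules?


CNF allows two rule forms:
  A -> BC (binary): 4 rules
  A -> a (terminal): 3 rules
Total = 4 + 3 = 7

7


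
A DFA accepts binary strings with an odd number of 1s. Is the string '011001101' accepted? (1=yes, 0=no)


DFA has 2 states: q_even (start, accept=no) and q_odd
Processing string '011001101' character by character:
  Position 0: read '0', 1-count=0 -> q_even (no change)
  Position 1: read '1', 1-count=1 -> q_odd
  Position 2: read '1', 1-count=2 -> q_even
  Position 3: read '0', 1-count=2 -> q_even (no change)
  Position 4: read '0', 1-count=2 -> q_even (no change)
  Position 5: read '1', 1-count=3 -> q_odd
  Position 6: read '1', 1-count=4 -> q_even
  Position 7: read '0', 1-count=4 -> q_even (no change)
  Position 8: read '1', 1-count=5 -> q_odd
Final state: q_odd, total 1s = 5 (odd); the DFA requires an odd count -> accept

1


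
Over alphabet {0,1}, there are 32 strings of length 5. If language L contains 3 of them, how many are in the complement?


Alphabet: {0,1}
String length: 5
Total strings of length 5 = 2^5 = 32
Strings in L = 3
Complement = total - |L|
= 32 - 3
= 29

29


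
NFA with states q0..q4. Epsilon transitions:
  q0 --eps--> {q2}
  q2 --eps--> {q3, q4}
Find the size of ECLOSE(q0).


Starting from q0
Initialize closure = {q0}
Follow epsilon from q0 -> add q2
Follow epsilon from q2 -> add q3
Follow epsilon from q2 -> add q4
Final closure: {q0, q2, q3, q4}
Size = 4

4


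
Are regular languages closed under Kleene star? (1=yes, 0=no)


Regular languages are closed under:
- Union (DFA product construction)
- Intersection (DFA product construction)
- Complement (swap accept/reject states)
- Concatenation (NFA construction)
- Kleene star (NFA construction)
Kleene star is in this list
Therefore: closed

1


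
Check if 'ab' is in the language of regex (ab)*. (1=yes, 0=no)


Pattern: (ab)*
String: 'ab'
Pattern requires: zero or more repetitions of 'ab'
Pairs: ['ab']
All pairs are 'ab'? Yes
Result: 1

1


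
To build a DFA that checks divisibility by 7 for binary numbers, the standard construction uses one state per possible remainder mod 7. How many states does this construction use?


Divisibility by 7 is tracked via the remainder mod 7: 0, 1, ..., 6
The construction assigns one state to each remainder
Number of remainders = 7

7


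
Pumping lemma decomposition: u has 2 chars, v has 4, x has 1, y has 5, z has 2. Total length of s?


|s| = |u| + |v| + |x| + |y| + |z|
= 2 + 4 + 1 + 5 + 2
= 6 + 1 + 7
= 7 + 7
= 14

14


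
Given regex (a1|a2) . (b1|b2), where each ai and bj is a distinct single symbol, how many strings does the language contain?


First group: 2 alternatives
Second group: 2 alternatives
Concatenation: each choice from group 1 pairs with each from group 2
Total = 2 x 2 = 4

4


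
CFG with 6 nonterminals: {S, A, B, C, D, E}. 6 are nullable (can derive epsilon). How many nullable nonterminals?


Nonterminals: {S, A, B, C, D, E}
A nonterminal is nullable if it can derive epsilon
Counting nullable nonterminals: 6
Total nullable = 6

6


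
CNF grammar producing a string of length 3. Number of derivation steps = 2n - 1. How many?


Chomsky Normal Form derivation:
String length n = 3
Each step either:
  - Splits a nonterminal into two (n-1 such steps)
  - Converts a nonterminal to terminal (n such steps)
Total = (n-1) + n = 2n - 1
= 2(3) - 1
= 6 - 1
= 5

5


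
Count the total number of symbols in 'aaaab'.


String: 'aaaab'
Counting characters:
  'a' appears 4 time(s)
  'b' appears 1 time(s)
Total length = 4 + 1 = 5

5


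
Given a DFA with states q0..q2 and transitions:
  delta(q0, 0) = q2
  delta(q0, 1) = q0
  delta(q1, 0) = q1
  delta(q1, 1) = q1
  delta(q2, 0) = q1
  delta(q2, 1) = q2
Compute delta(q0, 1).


Looking up transition function:
delta(q0, 1) in the table
Row: q0, Column: 1
Result: q0

q0


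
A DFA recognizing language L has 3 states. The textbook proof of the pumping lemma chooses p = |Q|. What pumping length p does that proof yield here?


Pumping lemma for regular languages (standard proof):
Take p = |Q|, the number of DFA states.
Any string of length >= |Q| passes through |Q|+1 states while reading its first |Q| symbols,
so by pigeonhole some state repeats, giving the loop that can be pumped.
Here |Q| = 3
Therefore the proof uses p = 3

3


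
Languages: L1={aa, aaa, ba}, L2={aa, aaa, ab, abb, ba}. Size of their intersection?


L1 = {aa, aaa, ba}
L2 = {aa, aaa, ab, abb, ba}
Checking each string in L1 against L2:
  'aa': in L2? Yes
  'aaa': in L2? Yes
  'ba': in L2? Yes
Intersection = {aa, aaa, ba}
|L1 ∩ L2| = 3

3


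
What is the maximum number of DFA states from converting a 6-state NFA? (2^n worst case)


NFA has 6 states
Subset construction: each DFA state = subset of NFA states
Maximum subsets = 2^6
2^6 = 64

64


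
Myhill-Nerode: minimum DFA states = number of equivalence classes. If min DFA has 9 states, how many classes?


Myhill-Nerode theorem:
Number of equivalence classes = number of states in minimal DFA
Minimal DFA states = 9
Therefore equivalence classes = 9

9


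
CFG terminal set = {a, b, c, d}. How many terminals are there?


Terminal symbols: a, b, c, d
Counting each: a (#1), b (#2), c (#3), d (#4)
Total = 4

4


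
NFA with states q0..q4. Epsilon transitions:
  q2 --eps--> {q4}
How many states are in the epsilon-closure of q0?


Starting from q0
Initialize closure = {q0}
q0 has no outgoing epsilon transitions -> nothing to add
Final closure: {q0}
Size = 1

1


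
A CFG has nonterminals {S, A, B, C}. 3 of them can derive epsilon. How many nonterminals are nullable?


Nonterminals: {S, A, B, C}
A nonterminal is nullable if it can derive epsilon
Counting nullable nonterminals: 3
Total nullable = 3

3


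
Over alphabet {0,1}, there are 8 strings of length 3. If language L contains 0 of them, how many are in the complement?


Alphabet: {0,1}
String length: 3
Total strings of length 3 = 2^3 = 8
Strings in L = 0
Complement = total - |L|
= 8 - 0
= 8

8


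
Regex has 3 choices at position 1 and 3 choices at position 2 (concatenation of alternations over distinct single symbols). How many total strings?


First group: 3 alternatives
Second group: 3 alternatives
Concatenation: each choice from group 1 pairs with each from group 2
Total = 3 x 3 = 9

9


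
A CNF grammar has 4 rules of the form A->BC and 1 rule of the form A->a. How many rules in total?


CNF allows two rule forms:
  A -> BC (binary): 4 rules
  A -> a (terminal): 1 rule
Total = 4 + 1 = 5

5


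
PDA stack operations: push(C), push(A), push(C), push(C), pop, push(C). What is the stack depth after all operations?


Tracing stack operations:
  push(C) -> stack = [C], depth=1
  push(A) -> stack = [C,A], depth=2
  push(C) -> stack = [C,A,C], depth=3
  push(C) -> stack = [C,A,C,C], depth=4
  pop -> removed C, stack = [C,A,C], depth=3
  push(C) -> stack = [C,A,C,C], depth=4
Final depth = 4

4


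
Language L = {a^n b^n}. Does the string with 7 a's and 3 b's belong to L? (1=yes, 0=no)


Language requires equal numbers of a's and b's
PDA pushes for each 'a', pops for each 'b'
Number of a's = 7
Number of b's = 3
7 != 3 -> Reject

0


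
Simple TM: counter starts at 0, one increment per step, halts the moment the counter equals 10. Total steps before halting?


Counter starts at 0. Counting sequence:
  Step 1: counter = 1
  Step 2: counter = 2
  Step 3: counter = 3
  Step 4: counter = 4
  Step 5: counter = 5
  Step 6: counter = 6
  ...
  Step 10: counter = 10
Counter reached 10 -> halt
Total steps = 10

10


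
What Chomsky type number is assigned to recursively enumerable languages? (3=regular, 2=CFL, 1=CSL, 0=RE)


Chomsky hierarchy levels:
  Type 3: Regular (DFA/NFA/regex)
  Type 2: Context-free (PDA)
  Type 1: Context-sensitive
  Type 0: Recursively enumerable (TM)
'recursively enumerable' corresponds to Type 0

0


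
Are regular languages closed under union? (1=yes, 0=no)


Regular languages are closed under all standard operations:
- Union: Yes (product construction)
- Intersection: Yes (product construction)
- Complement: Yes (swap accept/reject)
- Concatenation: Yes (NFA construction)
Operation: union -> Closed

1


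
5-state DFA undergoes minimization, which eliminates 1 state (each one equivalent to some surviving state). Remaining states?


Original DFA: 5 states
Redundant states removed: 1
Minimized states = original - removed
= 5 - 1
= 4

4


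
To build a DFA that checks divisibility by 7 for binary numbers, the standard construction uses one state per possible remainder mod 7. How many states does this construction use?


Divisibility by 7 is tracked via the remainder mod 7: 0, 1, ..., 6
The construction assigns one state to each remainder
Number of remainders = 7

7


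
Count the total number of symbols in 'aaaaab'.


String: 'aaaaab'
Counting characters:
  'a' appears 5 time(s)
  'b' appears 1 time(s)
Total length = 5 + 1 = 6

6


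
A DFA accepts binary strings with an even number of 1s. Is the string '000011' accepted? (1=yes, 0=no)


DFA has 2 states: q_even (start, accept=yes) and q_odd
Processing string '000011' character by character:
  Position 0: read '0', 1-count=0 -> q_even (no change)
  Position 1: read '0', 1-count=0 -> q_even (no change)
  Position 2: read '0', 1-count=0 -> q_even (no change)
  Position 3: read '0', 1-count=0 -> q_even (no change)
  Position 4: read '1', 1-count=1 -> q_odd
  Position 5: read '1', 1-count=2 -> q_even
Final state: q_even, total 1s = 2 (even); the DFA requires an even count -> accept

1


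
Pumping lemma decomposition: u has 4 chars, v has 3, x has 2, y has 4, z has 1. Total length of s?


|s| = |u| + |v| + |x| + |y| + |z|
= 4 + 3 + 2 + 4 + 1
= 7 + 2 + 5
= 9 + 5
= 14

14


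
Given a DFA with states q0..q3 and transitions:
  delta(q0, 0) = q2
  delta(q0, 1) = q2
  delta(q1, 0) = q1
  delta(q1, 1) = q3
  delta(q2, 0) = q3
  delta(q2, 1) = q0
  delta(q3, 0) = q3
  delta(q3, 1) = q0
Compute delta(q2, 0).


Looking up transition function:
delta(q2, 0) in the table
Row: q2, Column: 0
Result: q3

q3


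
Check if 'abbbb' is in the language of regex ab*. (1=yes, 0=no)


Pattern: ab*
String: 'abbbb'
Pattern requires: exactly one 'a' followed by zero or more 'b's
First char is 'a' -> OK
Rest 'bbbb': all b's? Yes
Result: 1

1


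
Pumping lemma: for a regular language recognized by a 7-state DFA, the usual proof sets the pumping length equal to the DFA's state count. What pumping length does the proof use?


Pumping lemma for regular languages (standard proof):
Take p = |Q|, the number of DFA states.
Any string of length >= |Q| passes through |Q|+1 states while reading its first |Q| symbols,
so by pigeonhole some state repeats, giving the loop that can be pumped.
Here |Q| = 7
Therefore the proof uses p = 7

7


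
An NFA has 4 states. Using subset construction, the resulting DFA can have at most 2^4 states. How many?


NFA has 4 states
Subset construction: each DFA state = subset of NFA states
Maximum subsets = 2^4
2^4 = 16

16


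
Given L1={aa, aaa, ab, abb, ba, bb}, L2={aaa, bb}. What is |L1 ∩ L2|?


L1 = {aa, aaa, ab, abb, ba, bb}
L2 = {aaa, bb}
Checking each string in L1 against L2:
  'aa': in L2? No
  'aaa': in L2? Yes
  'ab': in L2? No
  'abb': in L2? No
  'ba': in L2? No
  'bb': in L2? Yes
Intersection = {aaa, bb}
|L1 ∩ L2| = 2

2


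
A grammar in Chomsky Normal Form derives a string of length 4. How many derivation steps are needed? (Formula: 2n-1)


Chomsky Normal Form derivation:
String length n = 4
Each step either:
  - Splits a nonterminal into two (n-1 such steps)
  - Converts a nonterminal to terminal (n such steps)
Total = (n-1) + n = 2n - 1
= 2(4) - 1
= 8 - 1
= 7

7


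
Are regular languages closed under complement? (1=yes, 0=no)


Regular languages are closed under:
- Union (DFA product construction)
- Intersection (DFA product construction)
- Complement (swap accept/reject states)
- Concatenation (NFA construction)
- Kleene star (NFA construction)
complement is in this list
Therefore: closed

1


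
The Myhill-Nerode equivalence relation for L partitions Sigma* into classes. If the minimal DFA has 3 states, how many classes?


Myhill-Nerode theorem:
Number of equivalence classes = number of states in minimal DFA
Minimal DFA states = 3
Therefore equivalence classes = 3

3


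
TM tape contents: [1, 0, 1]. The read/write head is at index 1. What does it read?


Tape: [1, 0, 1]
Positions: 0 1 2
Values:    1 0 1
Head at position 1
tape[1] = 0

0


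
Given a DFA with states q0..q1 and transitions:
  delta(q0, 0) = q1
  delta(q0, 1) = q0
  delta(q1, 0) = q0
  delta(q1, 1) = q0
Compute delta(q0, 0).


Looking up transition function:
delta(q0, 0) in the table
Row: q0, Column: 0
Result: q1

q1


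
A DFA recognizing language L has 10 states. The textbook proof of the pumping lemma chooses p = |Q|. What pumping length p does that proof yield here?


Pumping lemma for regular languages (standard proof):
Take p = |Q|, the number of DFA states.
Any string of length >= |Q| passes through |Q|+1 states while reading its first |Q| symbols,
so by pigeonhole some state repeats, giving the loop that can be pumped.
Here |Q| = 10
Therefore the proof uses p = 10

10


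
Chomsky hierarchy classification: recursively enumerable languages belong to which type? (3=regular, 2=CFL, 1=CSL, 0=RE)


Chomsky hierarchy levels:
  Type 3: Regular (DFA/NFA/regex)
  Type 2: Context-free (PDA)
  Type 1: Context-sensitive
  Type 0: Recursively enumerable (TM)
'recursively enumerable' corresponds to Type 0

0


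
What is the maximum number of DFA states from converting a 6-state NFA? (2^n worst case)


NFA has 6 states
Subset construction: each DFA state = subset of NFA states
Maximum subsets = 2^6
2^6 = 64

64


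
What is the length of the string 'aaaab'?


String: 'aaaab'
Counting characters:
  'a' appears 4 time(s)
  'b' appears 1 time(s)
Total length = 4 + 1 = 5

5


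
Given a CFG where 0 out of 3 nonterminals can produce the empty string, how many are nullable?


Nonterminals: {S, A, B}
A nonterminal is nullable if it can derive epsilon
Counting nullable nonterminals: 0
Total nullable = 0

0


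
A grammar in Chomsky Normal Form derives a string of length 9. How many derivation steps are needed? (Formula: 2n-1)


Chomsky Normal Form derivation:
String length n = 9
Each step either:
  - Splits a nonterminal into two (n-1 such steps)
  - Converts a nonterminal to terminal (n such steps)
Total = (n-1) + n = 2n - 1
= 2(9) - 1
= 18 - 1
= 17

17


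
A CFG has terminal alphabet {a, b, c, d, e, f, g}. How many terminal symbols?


Terminal symbols: a, b, c, d, e, f, g
Counting each: a (#1), b (#2), c (#3), d (#4), e (#5), f (#6), g (#7)
Total = 7

7


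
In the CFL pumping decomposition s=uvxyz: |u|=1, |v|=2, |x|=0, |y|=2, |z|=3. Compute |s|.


|s| = |u| + |v| + |x| + |y| + |z|
= 1 + 2 + 0 + 2 + 3
= 3 + 0 + 5
= 3 + 5
= 8

8


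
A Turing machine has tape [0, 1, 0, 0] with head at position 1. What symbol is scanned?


Tape: [0, 1, 0, 0]
Positions: 0 1 2 3
Values:    0 1 0 0
Head at position 1
tape[1] = 1

1


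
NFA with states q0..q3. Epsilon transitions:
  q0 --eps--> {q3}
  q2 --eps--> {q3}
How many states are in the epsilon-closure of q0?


Starting from q0
Initialize closure = {q0}
Follow epsilon from q0 -> add q3
Final closure: {q0, q3}
Size = 2

2


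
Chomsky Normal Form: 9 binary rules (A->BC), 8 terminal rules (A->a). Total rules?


CNF allows two rule forms:
  A -> BC (binary): 9 rules
  A -> a (terminal): 8 rules
Total = 9 + 8 = 17

17


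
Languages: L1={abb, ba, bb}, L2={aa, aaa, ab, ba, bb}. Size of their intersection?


L1 = {abb, ba, bb}
L2 = {aa, aaa, ab, ba, bb}
Checking each string in L1 against L2:
  'abb': in L2? No
  'ba': in L2? Yes
  'bb': in L2? Yes
Intersection = {ba, bb}
|L1 ∩ L2| = 2

2


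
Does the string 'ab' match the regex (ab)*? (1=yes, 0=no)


Pattern: (ab)*
String: 'ab'
Pattern requires: zero or more repetitions of 'ab'
Pairs: ['ab']
All pairs are 'ab'? Yes
Result: 1

1


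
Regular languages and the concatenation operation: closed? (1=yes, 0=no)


Regular languages are closed under all standard operations:
- Union: Yes (product construction)
- Intersection: Yes (product construction)
- Complement: Yes (swap accept/reject)
- Concatenation: Yes (NFA construction)
Operation: concatenation -> Closed

1


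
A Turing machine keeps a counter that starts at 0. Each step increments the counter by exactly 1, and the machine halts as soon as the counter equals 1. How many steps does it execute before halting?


Counter starts at 0. Counting sequence:
  Step 1: counter = 1
Counter reached 1 -> halt
Total steps = 1

1


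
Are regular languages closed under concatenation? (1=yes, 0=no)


Regular languages are closed under:
- Union (DFA product construction)
- Intersection (DFA product construction)
- Complement (swap accept/reject states)
- Concatenation (NFA construction)
- Kleene star (NFA construction)
concatenation is in this list
Therefore: closed

1


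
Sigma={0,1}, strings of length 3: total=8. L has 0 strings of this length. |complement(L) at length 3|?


Alphabet: {0,1}
String length: 3
Total strings of length 3 = 2^3 = 8
Strings in L = 0
Complement = total - |L|
= 8 - 0
= 8

8


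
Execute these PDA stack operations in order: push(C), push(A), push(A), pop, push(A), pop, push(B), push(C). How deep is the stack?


Tracing stack operations:
  push(C) -> stack = [C], depth=1
  push(A) -> stack = [C,A], depth=2
  push(A) -> stack = [C,A,A], depth=3
  pop -> removed A, stack = [C,A], depth=2
  push(A) -> stack = [C,A,A], depth=3
  pop -> removed A, stack = [C,A], depth=2
  push(B) -> stack = [C,A,B], depth=3
  push(C) -> stack = [C,A,B,C], depth=4
Final depth = 4

4


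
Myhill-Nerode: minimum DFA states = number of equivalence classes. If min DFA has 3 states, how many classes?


Myhill-Nerode theorem:
Number of equivalence classes = number of states in minimal DFA
Minimal DFA states = 3
Therefore equivalence classes = 3

3
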